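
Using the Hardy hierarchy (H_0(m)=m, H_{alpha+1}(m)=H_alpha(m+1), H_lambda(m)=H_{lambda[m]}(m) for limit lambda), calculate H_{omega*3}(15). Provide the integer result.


H_{omega*3}(15):
For the Hardy hierarchy, H_{omega*k}(n) = 2^k * n.
2^3 = 8.
8 * 15 = 120

120


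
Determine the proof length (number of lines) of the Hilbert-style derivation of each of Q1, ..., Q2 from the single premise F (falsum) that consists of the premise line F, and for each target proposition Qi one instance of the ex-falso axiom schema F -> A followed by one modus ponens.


Ex falso, line by line:
- 1 premise line (F)
- 2 targets, each needing 1 axiom instance (F -> Qi) + 1 MP = 2 lines: 2 * 2 = 4
Total = 1 + 4 = 5 lines.

5


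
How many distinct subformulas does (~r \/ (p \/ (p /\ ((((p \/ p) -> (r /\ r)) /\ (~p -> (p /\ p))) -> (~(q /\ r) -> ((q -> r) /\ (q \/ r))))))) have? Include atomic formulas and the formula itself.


Formula: (~r \/ (p \/ (p /\ ((((p \/ p) -> (r /\ r)) /\ (~p -> (p /\ p))) -> (~(q /\ r) -> ((q -> r) /\ (q \/ r)))))))
Subformulas found:
  1. r
  2. q
  3. p
  4. ~p
  5. ~r
  6. (p \/ p)
  7. (q /\ r)
  8. (r /\ r)
  9. (q \/ r)
  10. (p /\ p)
  11. (q -> r)
  12. ~(q /\ r)
  13. (~p -> (p /\ p))
  14. ((p \/ p) -> (r /\ r))
  15. ((q -> r) /\ (q \/ r))
  16. (~(q /\ r) -> ((q -> r) /\ (q \/ r)))
  17. (((p \/ p) -> (r /\ r)) /\ (~p -> (p /\ p)))
  18. ((((p \/ p) -> (r /\ r)) /\ (~p -> (p /\ p))) -> (~(q /\ r) -> ((q -> r) /\ (q \/ r))))
  19. (p /\ ((((p \/ p) -> (r /\ r)) /\ (~p -> (p /\ p))) -> (~(q /\ r) -> ((q -> r) /\ (q \/ r)))))
  20. (p \/ (p /\ ((((p \/ p) -> (r /\ r)) /\ (~p -> (p /\ p))) -> (~(q /\ r) -> ((q -> r) /\ (q \/ r))))))
  21. (~r \/ (p \/ (p /\ ((((p \/ p) -> (r /\ r)) /\ (~p -> (p /\ p))) -> (~(q /\ r) -> ((q -> r) /\ (q \/ r)))))))
Total distinct subformulas = 21

21


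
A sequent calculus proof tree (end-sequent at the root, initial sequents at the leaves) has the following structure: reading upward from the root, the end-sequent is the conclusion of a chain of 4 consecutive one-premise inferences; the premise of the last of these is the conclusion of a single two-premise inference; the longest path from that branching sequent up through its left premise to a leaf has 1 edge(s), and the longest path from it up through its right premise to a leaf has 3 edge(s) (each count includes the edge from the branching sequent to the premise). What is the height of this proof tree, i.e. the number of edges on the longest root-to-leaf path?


Longest path through the left premise: 1 edges (measured from the branching sequent)
Longest path through the right premise: 3 edges
Height of the subtree rooted at the branching sequent: max(1, 3) = 3
The branching sequent sits 4 edges above the root (the chain of one-premise inferences), so height = 3 + 4 = 7

7


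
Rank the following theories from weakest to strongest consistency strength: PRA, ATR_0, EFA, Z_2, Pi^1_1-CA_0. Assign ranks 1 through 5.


Ordering by consistency strength:
1. EFA
2. PRA
3. ATR_0
4. Pi^1_1-CA_0
5. Z_2


PRA=2, ATR_0=3, EFA=1, Z_2=5, Pi^1_1-CA_0=4


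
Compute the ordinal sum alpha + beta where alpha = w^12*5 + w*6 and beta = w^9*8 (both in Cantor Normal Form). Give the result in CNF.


Ordinal addition (w^12*5 + w*6) + w^9*8:
alpha's leading term has exponent 12 > beta's exponent 9, so it survives.
alpha's tail term has exponent 1 < beta's exponent 9, so it is absorbed by beta.
In ordinal addition, any term followed by a strictly larger-exponent term is absorbed.
Result = w^12*5 + w^9*8

w^12*5 + w^9*8


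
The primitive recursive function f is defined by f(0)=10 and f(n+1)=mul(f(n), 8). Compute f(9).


f(0) = 10
f(1) = mul(f(0), 8) = mul(10, 8) = 80
f(2) = mul(f(1), 8) = mul(80, 8) = 640
f(3) = mul(f(2), 8) = mul(640, 8) = 5120
f(4) = mul(f(3), 8) = mul(5120, 8) = 40960
f(5) = mul(f(4), 8) = mul(40960, 8) = 327680
f(6) = mul(f(5), 8) = mul(327680, 8) = 2621440
f(7) = mul(f(6), 8) = mul(2621440, 8) = 20971520
f(8) = mul(f(7), 8) = mul(20971520, 8) = 167772160
f(9) = mul(f(8), 8) = mul(167772160, 8) = 1342177280


1342177280


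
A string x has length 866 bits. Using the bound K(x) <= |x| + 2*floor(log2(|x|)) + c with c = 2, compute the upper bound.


floor(log2(866)) = 9
2 * 9 = 18
K(x) <= 866 + 18 + 2 = 886

886


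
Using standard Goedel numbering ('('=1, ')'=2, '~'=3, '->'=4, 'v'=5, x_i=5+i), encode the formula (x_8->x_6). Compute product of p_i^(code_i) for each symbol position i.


Formula: (x_8->x_6)
Symbol codes: [1, 13, 4, 11, 2]
Primes: [2, 3, 5, 7, 11]
p_1^1 = 2^1 = 2
p_2^13 = 3^13 = 1594323
p_3^4 = 5^4 = 625
p_4^11 = 7^11 = 1977326743
p_5^2 = 11^2 = 121
Product = 476815247613098336250

476815247613098336250


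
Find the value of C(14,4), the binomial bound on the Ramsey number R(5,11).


R(5,11) <= C(5+11-2, 5-1) = C(14, 4)
C(14, 4) = 14! / (4! * 10!)
= 1001

1001


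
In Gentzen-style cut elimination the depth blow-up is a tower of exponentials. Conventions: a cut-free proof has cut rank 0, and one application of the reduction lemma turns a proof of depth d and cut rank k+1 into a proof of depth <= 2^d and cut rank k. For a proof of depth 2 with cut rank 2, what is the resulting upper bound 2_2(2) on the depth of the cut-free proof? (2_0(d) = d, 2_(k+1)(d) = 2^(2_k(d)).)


Each rank reduction sends depth d to at most 2^d; cut rank r needs r reductions.
2_0(2) = 2
2_1(2) = 2^2 = 4
2_2(2) = 2^4 = 16
Cut-free depth bound = 16

16


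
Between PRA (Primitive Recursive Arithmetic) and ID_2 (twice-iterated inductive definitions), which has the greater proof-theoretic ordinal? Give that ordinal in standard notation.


Proof-theoretic ordinal of PRA (Primitive Recursive Arithmetic): omega^omega
Proof-theoretic ordinal of ID_2 (twice-iterated inductive definitions): psi_0(epsilon_{Omega_2+1})
Comparing: omega^omega < psi_0(epsilon_{Omega_2+1}).
The larger ordinal is psi_0(epsilon_{Omega_2+1}) (from ID_2 (twice-iterated inductive definitions)).

psi_0(epsilon_{Omega_2+1})


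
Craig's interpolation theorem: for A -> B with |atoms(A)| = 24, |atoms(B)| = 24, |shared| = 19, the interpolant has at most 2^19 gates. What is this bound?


Shared atoms = 19
Craig interpolant size bound = 2^19
= 524288

524288


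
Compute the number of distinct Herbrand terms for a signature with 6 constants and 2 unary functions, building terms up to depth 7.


Herbrand terms by depth:
Depth 0: 6 constants
Depth 1: 12 new terms (running total: 18)
Depth 2: 24 new terms (running total: 42)
Depth 3: 48 new terms (running total: 90)
Depth 4: 96 new terms (running total: 186)
Depth 5: 192 new terms (running total: 378)
Depth 6: 384 new terms (running total: 762)
Depth 7: 768 new terms (running total: 1530)
Total distinct ground terms = 1530

1530


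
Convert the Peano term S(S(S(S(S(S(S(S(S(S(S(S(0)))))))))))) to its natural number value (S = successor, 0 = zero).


Counting successors applied to 0:
12 applications of S to 0 = 12

12


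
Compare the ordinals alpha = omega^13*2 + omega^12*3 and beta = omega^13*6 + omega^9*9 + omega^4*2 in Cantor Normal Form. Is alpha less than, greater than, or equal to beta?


Compare term by term from highest exponent:
alpha = omega^13*2 + omega^12*3
beta = omega^13*6 + omega^9*9 + omega^4*2
Term 1: alpha has omega^13*2, beta has omega^13*6
Term 2: alpha has omega^12*3, beta has omega^9*9
Term 3: alpha has omega^0*0, beta has omega^4*2
Result: alpha < beta

alpha < beta


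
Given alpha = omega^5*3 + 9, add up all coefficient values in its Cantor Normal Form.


CNF: omega^5*3 + 9
Coefficients: 3 + 9 = 12

12


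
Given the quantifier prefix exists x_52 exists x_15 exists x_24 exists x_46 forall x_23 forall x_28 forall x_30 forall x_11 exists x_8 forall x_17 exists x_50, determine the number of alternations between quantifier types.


Walk the prefix and count type changes:
  position 1: exists -> exists
  position 2: exists -> exists
  position 3: exists -> exists
  position 4: exists -> forall <-- alternation
  position 5: forall -> forall
  position 6: forall -> forall
  position 7: forall -> forall
  position 8: forall -> exists <-- alternation
  position 9: exists -> forall <-- alternation
  position 10: forall -> exists <-- alternation
Total alternations = 4

4


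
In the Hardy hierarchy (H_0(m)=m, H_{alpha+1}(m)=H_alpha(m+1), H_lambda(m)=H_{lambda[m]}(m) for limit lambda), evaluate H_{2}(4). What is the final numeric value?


H_2(4):
For finite ordinals k, H_k(n) = n + k (each successor step adds 1).
H_2(4) = 4 + 2 = 6

6


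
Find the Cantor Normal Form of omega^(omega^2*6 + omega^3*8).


omega^(omega^2*6 + omega^3*8):
In ordinal addition a term is absorbed by a following term of strictly larger exponent: 2 < 3, so omega^2*6 + omega^3*8 = omega^3*8.
omega raised to a CNF ordinal is a single CNF term: Result = omega^(omega^3*8)

omega^(omega^3*8)


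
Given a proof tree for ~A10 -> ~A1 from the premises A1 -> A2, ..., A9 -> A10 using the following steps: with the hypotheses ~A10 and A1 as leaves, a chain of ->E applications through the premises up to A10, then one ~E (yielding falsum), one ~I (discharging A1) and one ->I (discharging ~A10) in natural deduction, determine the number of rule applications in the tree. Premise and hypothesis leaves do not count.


From hypothesis A1, 9 ->E steps along the 9 premises yield A10.
~E with hypothesis ~A10 gives falsum (1 node); ~I discharging A1 gives ~A1 (1 node); ->I discharging ~A10 gives the goal (1 node).
Total = 9 + 3 = 12 inference nodes.

12


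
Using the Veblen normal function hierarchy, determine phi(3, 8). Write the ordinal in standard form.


phi(3, 8):
phi(3, beta) = eta_beta (the beta-th eta number, fixed point of zeta).
phi(3, 8) = eta_8

eta_8


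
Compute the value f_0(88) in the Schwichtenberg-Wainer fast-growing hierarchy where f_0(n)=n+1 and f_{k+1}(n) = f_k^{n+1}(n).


f_0(88) = 88 + 1 = 89

89


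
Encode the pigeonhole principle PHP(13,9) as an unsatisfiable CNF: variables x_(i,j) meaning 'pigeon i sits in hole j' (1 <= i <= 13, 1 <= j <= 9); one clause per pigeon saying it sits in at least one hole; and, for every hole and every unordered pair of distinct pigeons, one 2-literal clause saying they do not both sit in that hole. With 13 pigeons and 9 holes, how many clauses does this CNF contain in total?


PHP(13,9): 13 pigeons, 9 holes, 13*9 = 117 variables.
- pigeon clauses: one per pigeon -> 13 clauses
- hole clauses: 9 holes * C(13,2) = 9 * 78 -> 702 clauses
Total clauses = 13 + 702 = 715

715


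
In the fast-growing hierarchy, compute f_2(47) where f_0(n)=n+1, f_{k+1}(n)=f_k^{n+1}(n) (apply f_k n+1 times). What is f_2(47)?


f_2(47) = f_1^48(47)
f_1(m) = 2m + 1.
Iterating: f_1^k(n) = 2^k*(n+1) - 1.
f_2(47) = 2^48*(47+1) - 1 = 281474976710656*48 - 1 = 13510798882111487

13510798882111487


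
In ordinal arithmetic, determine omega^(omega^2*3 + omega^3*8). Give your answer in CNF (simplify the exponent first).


omega^(omega^2*3 + omega^3*8):
In ordinal addition a term is absorbed by a following term of strictly larger exponent: 2 < 3, so omega^2*3 + omega^3*8 = omega^3*8.
omega raised to a CNF ordinal is a single CNF term: Result = omega^(omega^3*8)

omega^(omega^3*8)


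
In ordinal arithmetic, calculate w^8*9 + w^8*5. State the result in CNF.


Ordinal addition w^8*9 + w^8*5:
Both terms have the same exponent 8.
w^e*c + w^e*d = w^e*(c+d).
Result = w^8*(9+5) = w^8*14

w^8*14


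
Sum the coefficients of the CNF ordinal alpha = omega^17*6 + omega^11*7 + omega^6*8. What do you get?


CNF: omega^17*6 + omega^11*7 + omega^6*8
Coefficients: 6 + 7 + 8 = 21

21


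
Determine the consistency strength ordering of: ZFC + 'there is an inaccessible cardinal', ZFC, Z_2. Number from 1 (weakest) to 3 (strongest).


Ordering by consistency strength:
1. Z_2
2. ZFC
3. ZFC + 'there is an inaccessible cardinal'


ZFC + 'there is an inaccessible cardinal'=3, ZFC=2, Z_2=1


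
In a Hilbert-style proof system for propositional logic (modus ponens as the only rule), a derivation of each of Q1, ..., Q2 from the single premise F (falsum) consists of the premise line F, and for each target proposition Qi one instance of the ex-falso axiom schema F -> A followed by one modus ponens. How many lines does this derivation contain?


Ex falso, line by line:
- 1 premise line (F)
- 2 targets, each needing 1 axiom instance (F -> Qi) + 1 MP = 2 lines: 2 * 2 = 4
Total = 1 + 4 = 5 lines.

5


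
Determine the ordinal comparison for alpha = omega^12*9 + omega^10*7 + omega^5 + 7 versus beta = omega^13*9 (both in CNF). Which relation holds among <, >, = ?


Compare term by term from highest exponent:
alpha = omega^12*9 + omega^10*7 + omega^5 + 7
beta = omega^13*9
Term 1: alpha has omega^12*9, beta has omega^13*9
Term 2: alpha has omega^10*7, beta has omega^0*0
Term 3: alpha has omega^5*1, beta has omega^0*0
Term 4: alpha has omega^0*7, beta has omega^0*0
Result: alpha < beta

alpha < beta


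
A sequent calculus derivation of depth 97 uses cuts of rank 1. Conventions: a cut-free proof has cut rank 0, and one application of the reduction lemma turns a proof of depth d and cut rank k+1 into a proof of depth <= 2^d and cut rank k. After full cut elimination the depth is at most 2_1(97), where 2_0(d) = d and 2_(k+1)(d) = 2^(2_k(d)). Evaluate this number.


Each rank reduction sends depth d to at most 2^d; cut rank r needs r reductions.
2_0(97) = 97
2_1(97) = 2^97 = 158456325028528675187087900672
Cut-free depth bound = 158456325028528675187087900672

158456325028528675187087900672


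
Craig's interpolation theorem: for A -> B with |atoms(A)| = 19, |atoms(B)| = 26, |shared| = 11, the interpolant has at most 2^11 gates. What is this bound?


Shared atoms = 11
Craig interpolant size bound = 2^11
= 2048

2048


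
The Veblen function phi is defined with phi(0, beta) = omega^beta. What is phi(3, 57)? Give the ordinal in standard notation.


phi(3, 57):
phi(3, beta) = eta_beta (the beta-th eta number, fixed point of zeta).
phi(3, 57) = eta_57

eta_57


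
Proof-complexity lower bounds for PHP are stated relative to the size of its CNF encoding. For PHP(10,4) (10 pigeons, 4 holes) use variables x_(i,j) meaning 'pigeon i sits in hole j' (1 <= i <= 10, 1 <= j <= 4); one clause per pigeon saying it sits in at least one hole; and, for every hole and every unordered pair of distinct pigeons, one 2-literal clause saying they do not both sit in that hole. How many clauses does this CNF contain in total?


PHP(10,4): 10 pigeons, 4 holes, 10*4 = 40 variables.
- pigeon clauses: one per pigeon -> 10 clauses
- hole clauses: 4 holes * C(10,2) = 4 * 45 -> 180 clauses
Total clauses = 10 + 180 = 190

190


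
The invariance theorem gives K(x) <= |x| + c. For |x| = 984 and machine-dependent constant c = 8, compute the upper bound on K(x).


K(x) <= |x| + c = 984 + 8 = 992

992


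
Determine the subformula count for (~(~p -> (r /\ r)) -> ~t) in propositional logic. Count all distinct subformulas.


Formula: (~(~p -> (r /\ r)) -> ~t)
Subformulas found:
  1. r
  2. p
  3. t
  4. ~t
  5. ~p
  6. (r /\ r)
  7. (~p -> (r /\ r))
  8. ~(~p -> (r /\ r))
  9. (~(~p -> (r /\ r)) -> ~t)
Total distinct subformulas = 9

9


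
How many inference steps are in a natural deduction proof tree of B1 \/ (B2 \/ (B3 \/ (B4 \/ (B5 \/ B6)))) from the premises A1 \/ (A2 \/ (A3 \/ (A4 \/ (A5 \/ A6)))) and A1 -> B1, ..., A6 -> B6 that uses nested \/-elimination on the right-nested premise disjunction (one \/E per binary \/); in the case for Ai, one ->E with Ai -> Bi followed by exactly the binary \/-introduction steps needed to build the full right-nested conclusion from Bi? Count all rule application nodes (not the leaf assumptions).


Constructive dilemma with 6 branches, all disjunctions right-nested:
- \/E: the premise has 5 binary \/, each eliminated once: 5 nodes.
- ->E: one per case (Ai with Ai -> Bi gives Bi): 6 nodes.
- \/I: in case i < n, Bi needs 1 step to form Bi \/ (B(i+1) \/ ...) and then i-1 steps to prepend B(i-1), ..., B1, i.e. i steps; in case i = n, B6 needs 5 prepend steps.
  \/I total = (1 + 2 + ... + 5) + 5 = 15 + 5 = 20 nodes.
Total = 5 + 6 + 20 = 31

31


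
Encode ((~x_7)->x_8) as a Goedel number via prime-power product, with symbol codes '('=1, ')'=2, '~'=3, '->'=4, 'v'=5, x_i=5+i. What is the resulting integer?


Formula: ((~x_7)->x_8)
Symbol codes: [1, 1, 3, 12, 2, 4, 13, 2]
Primes: [2, 3, 5, 7, 11, 13, 17, 19]
p_1^1 = 2^1 = 2
p_2^1 = 3^1 = 3
p_3^3 = 5^3 = 125
p_4^12 = 7^12 = 13841287201
p_5^2 = 11^2 = 121
p_6^4 = 13^4 = 28561
p_7^13 = 17^13 = 9904578032905937
p_8^2 = 19^2 = 361
Product = 128274314639668487393478790757705112750

128274314639668487393478790757705112750


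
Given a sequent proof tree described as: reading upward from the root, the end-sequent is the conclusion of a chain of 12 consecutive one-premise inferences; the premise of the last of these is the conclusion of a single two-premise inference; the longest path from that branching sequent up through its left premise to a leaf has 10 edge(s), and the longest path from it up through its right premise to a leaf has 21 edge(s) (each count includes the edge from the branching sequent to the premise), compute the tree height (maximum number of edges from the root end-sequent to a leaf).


Longest path through the left premise: 10 edges (measured from the branching sequent)
Longest path through the right premise: 21 edges
Height of the subtree rooted at the branching sequent: max(10, 21) = 21
The branching sequent sits 12 edges above the root (the chain of one-premise inferences), so height = 21 + 12 = 33

33


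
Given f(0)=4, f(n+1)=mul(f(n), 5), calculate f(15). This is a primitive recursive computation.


f(0) = 4
f(1) = mul(f(0), 5) = mul(4, 5) = 20
f(2) = mul(f(1), 5) = mul(20, 5) = 100
f(3) = mul(f(2), 5) = mul(100, 5) = 500
f(4) = mul(f(3), 5) = mul(500, 5) = 2500
f(5) = mul(f(4), 5) = mul(2500, 5) = 12500
f(6) = mul(f(5), 5) = mul(12500, 5) = 62500
f(7) = mul(f(6), 5) = mul(62500, 5) = 312500
f(8) = mul(f(7), 5) = mul(312500, 5) = 1562500
f(9) = mul(f(8), 5) = mul(1562500, 5) = 7812500
f(10) = mul(f(9), 5) = mul(7812500, 5) = 39062500
f(11) = mul(f(10), 5) = mul(39062500, 5) = 195312500
f(12) = mul(f(11), 5) = mul(195312500, 5) = 976562500
f(13) = mul(f(12), 5) = mul(976562500, 5) = 4882812500
f(14) = mul(f(13), 5) = mul(4882812500, 5) = 24414062500
f(15) = mul(f(14), 5) = mul(24414062500, 5) = 122070312500


122070312500


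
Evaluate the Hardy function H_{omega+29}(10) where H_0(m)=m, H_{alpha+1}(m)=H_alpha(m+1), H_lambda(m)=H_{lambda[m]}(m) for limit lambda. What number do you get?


H_{omega+29}(10):
Unwind the 29 successor steps: H_{omega+29}(10) = H_omega(10+29) = H_omega(39).
H_omega(m) = H_m(m) = m + m = 2m.
Result = 2 * 39 = 78

78


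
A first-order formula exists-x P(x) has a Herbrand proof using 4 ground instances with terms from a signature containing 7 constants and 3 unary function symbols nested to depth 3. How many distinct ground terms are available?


Herbrand terms by depth:
Depth 0: 7 constants
Depth 1: 21 new terms (running total: 28)
Depth 2: 63 new terms (running total: 91)
Depth 3: 189 new terms (running total: 280)
Total distinct ground terms = 280

280


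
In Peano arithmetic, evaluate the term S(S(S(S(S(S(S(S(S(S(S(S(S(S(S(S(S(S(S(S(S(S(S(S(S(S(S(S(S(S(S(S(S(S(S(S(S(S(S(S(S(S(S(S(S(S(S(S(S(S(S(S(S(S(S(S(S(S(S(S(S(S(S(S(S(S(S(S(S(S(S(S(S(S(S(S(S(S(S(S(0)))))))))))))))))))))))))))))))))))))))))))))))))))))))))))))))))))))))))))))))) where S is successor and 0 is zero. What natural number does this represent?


Counting successors applied to 0:
80 applications of S to 0 = 80

80


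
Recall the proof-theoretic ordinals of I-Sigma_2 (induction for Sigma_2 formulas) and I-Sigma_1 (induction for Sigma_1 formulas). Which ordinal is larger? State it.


Proof-theoretic ordinal of I-Sigma_2 (induction for Sigma_2 formulas): omega^(omega^omega)
Proof-theoretic ordinal of I-Sigma_1 (induction for Sigma_1 formulas): omega^omega
Comparing: omega^omega < omega^(omega^omega).
The larger ordinal is omega^(omega^omega) (from I-Sigma_2 (induction for Sigma_2 formulas)).

omega^(omega^omega)


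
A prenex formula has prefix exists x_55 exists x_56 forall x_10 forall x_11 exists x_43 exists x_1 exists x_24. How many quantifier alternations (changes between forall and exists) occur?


Walk the prefix and count type changes:
  position 1: exists -> exists
  position 2: exists -> forall <-- alternation
  position 3: forall -> forall
  position 4: forall -> exists <-- alternation
  position 5: exists -> exists
  position 6: exists -> exists
Total alternations = 2

2


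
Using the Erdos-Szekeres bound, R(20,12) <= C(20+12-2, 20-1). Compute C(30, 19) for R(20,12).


R(20,12) <= C(20+12-2, 20-1) = C(30, 19)
C(30, 19) = 30! / (19! * 11!)
= 54627300

54627300


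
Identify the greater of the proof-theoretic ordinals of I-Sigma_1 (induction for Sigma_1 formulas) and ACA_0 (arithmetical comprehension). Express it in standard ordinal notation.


Proof-theoretic ordinal of I-Sigma_1 (induction for Sigma_1 formulas): omega^omega
Proof-theoretic ordinal of ACA_0 (arithmetical comprehension): epsilon_0
Comparing: omega^omega < epsilon_0.
The larger ordinal is epsilon_0 (from ACA_0 (arithmetical comprehension)).

epsilon_0


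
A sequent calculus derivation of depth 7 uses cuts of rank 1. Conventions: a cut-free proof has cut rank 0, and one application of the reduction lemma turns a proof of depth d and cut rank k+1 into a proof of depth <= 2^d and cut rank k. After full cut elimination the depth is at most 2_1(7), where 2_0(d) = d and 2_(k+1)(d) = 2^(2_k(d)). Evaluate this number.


Each rank reduction sends depth d to at most 2^d; cut rank r needs r reductions.
2_0(7) = 7
2_1(7) = 2^7 = 128
Cut-free depth bound = 128

128


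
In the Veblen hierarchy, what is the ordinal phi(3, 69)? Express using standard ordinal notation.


phi(3, 69):
phi(3, beta) = eta_beta (the beta-th eta number, fixed point of zeta).
phi(3, 69) = eta_69

eta_69


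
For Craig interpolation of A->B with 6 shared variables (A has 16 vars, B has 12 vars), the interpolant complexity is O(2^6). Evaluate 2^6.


Shared atoms = 6
Craig interpolant size bound = 2^6
= 64

64


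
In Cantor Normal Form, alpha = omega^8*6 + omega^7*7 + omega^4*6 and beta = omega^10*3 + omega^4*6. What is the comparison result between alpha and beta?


Compare term by term from highest exponent:
alpha = omega^8*6 + omega^7*7 + omega^4*6
beta = omega^10*3 + omega^4*6
Term 1: alpha has omega^8*6, beta has omega^10*3
Term 2: alpha has omega^7*7, beta has omega^4*6
Term 3: alpha has omega^4*6, beta has omega^0*0
Result: alpha < beta

alpha < beta


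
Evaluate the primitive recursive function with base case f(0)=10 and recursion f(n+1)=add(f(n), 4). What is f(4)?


f(0) = 10
f(1) = add(f(0), 4) = add(10, 4) = 14
f(2) = add(f(1), 4) = add(14, 4) = 18
f(3) = add(f(2), 4) = add(18, 4) = 22
f(4) = add(f(3), 4) = add(22, 4) = 26


26


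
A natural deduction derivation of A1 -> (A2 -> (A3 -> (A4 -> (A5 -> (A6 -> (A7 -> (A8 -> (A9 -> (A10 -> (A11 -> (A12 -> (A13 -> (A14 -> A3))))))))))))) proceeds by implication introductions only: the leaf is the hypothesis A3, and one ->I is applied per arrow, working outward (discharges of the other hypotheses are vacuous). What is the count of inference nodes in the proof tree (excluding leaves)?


The formula has 14 arrows (->); its innermost consequent A3 is one of the antecedents,
so the proof starts from the hypothesis leaf A3 (not a rule application) and closes one arrow per ->I.
Building A1 -> (A2 -> (A3 -> (A4 -> (A5 -> (A6 -> (A7 -> (A8 -> (A9 -> (A10 -> (A11 -> (A12 -> (A13 -> (A14 -> A3))))))))))))) therefore takes 14 nested implication introductions.
Total inference nodes = 14

14


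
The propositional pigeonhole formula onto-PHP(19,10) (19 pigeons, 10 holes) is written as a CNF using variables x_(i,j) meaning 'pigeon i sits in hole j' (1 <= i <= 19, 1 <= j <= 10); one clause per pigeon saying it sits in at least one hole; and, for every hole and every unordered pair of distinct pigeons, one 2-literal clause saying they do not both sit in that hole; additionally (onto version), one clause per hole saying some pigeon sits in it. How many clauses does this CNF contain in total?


onto-PHP(19,10): 19 pigeons, 10 holes, 19*10 = 190 variables.
- pigeon clauses: one per pigeon -> 19 clauses
- hole clauses: 10 holes * C(19,2) = 10 * 171 -> 1710 clauses
- onto clauses: one per hole -> 10 clauses
Total clauses = 19 + 1710 + 10 = 1739

1739


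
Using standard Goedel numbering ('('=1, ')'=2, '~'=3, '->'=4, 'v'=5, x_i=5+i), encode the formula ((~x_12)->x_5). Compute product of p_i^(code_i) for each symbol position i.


Formula: ((~x_12)->x_5)
Symbol codes: [1, 1, 3, 17, 2, 4, 10, 2]
Primes: [2, 3, 5, 7, 11, 13, 17, 19]
p_1^1 = 2^1 = 2
p_2^1 = 3^1 = 3
p_3^3 = 5^3 = 125
p_4^17 = 7^17 = 232630513987207
p_5^2 = 11^2 = 121
p_6^4 = 13^4 = 28561
p_7^10 = 17^10 = 2015993900449
p_8^2 = 19^2 = 361
Product = 438816691664748273483044582997099497250

438816691664748273483044582997099497250


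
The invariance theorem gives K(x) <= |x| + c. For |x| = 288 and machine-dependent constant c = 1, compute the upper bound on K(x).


K(x) <= |x| + c = 288 + 1 = 289

289


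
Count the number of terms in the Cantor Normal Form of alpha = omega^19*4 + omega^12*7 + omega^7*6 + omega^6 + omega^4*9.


CNF: omega^19*4 + omega^12*7 + omega^7*6 + omega^6 + omega^4*9
Count the summands separated by '+':
  term 1: omega^19*4
  term 2: omega^12*7
  term 3: omega^7*6
  term 4: omega^6
  term 5: omega^4*9
Total terms = 5

5


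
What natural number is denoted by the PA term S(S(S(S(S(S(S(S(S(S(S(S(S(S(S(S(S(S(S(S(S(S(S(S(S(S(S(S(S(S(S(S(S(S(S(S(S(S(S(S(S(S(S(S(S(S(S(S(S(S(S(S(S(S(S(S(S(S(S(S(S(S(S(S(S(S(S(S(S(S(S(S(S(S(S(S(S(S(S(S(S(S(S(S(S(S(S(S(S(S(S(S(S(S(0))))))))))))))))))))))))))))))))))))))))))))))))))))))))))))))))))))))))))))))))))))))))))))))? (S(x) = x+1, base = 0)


Counting successors applied to 0:
94 applications of S to 0 = 94

94


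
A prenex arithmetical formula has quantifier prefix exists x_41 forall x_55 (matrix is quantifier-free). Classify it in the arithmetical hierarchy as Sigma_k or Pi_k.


Leading quantifier is exists, so the class is Sigma.
Number of quantifier blocks = alternations + 1 = 1 + 1 = 2.
Classification: Sigma_2

Sigma_2


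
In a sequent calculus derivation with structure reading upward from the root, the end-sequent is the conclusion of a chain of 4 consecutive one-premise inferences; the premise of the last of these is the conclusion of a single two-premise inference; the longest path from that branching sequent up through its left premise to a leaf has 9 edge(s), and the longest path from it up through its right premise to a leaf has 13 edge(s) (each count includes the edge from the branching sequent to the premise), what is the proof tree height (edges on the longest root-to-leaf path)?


Longest path through the left premise: 9 edges (measured from the branching sequent)
Longest path through the right premise: 13 edges
Height of the subtree rooted at the branching sequent: max(9, 13) = 13
The branching sequent sits 4 edges above the root (the chain of one-premise inferences), so height = 13 + 4 = 17

17


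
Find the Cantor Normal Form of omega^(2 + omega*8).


omega^(2 + omega*8):
In ordinal addition a term is absorbed by a following term of strictly larger exponent: 0 < 1, so 2 + omega*8 = omega*8.
omega raised to a CNF ordinal is a single CNF term: Result = omega^(omega*8)

omega^(omega*8)


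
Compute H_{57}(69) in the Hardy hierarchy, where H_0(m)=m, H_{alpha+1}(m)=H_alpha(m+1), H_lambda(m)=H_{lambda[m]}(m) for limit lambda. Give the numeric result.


H_57(69):
For finite ordinals k, H_k(n) = n + k (each successor step adds 1).
H_57(69) = 69 + 57 = 126

126


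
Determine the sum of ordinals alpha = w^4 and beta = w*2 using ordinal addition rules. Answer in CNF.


Ordinal addition w^4 + w*2:
Leading exponent of alpha (4) > leading exponent of beta (1).
Since alpha's term has higher exponent than beta's leading term,
the sum is simply alpha followed by beta.
Result = w^4 + w*2

w^4 + w*2


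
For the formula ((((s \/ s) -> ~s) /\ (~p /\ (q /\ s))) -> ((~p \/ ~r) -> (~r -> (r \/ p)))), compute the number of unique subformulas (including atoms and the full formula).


Formula: ((((s \/ s) -> ~s) /\ (~p /\ (q /\ s))) -> ((~p \/ ~r) -> (~r -> (r \/ p))))
Subformulas found:
  1. r
  2. q
  3. s
  4. p
  5. ~p
  6. ~r
  7. ~s
  8. (s \/ s)
  9. (r \/ p)
  10. (q /\ s)
  11. (~p \/ ~r)
  12. ((s \/ s) -> ~s)
  13. (~p /\ (q /\ s))
  14. (~r -> (r \/ p))
  15. ((~p \/ ~r) -> (~r -> (r \/ p)))
  16. (((s \/ s) -> ~s) /\ (~p /\ (q /\ s)))
  17. ((((s \/ s) -> ~s) /\ (~p /\ (q /\ s))) -> ((~p \/ ~r) -> (~r -> (r \/ p))))
Total distinct subformulas = 17

17


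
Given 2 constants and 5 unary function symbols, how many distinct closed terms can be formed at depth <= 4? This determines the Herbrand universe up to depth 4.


Herbrand terms by depth:
Depth 0: 2 constants
Depth 1: 10 new terms (running total: 12)
Depth 2: 50 new terms (running total: 62)
Depth 3: 250 new terms (running total: 312)
Depth 4: 1250 new terms (running total: 1562)
Total distinct ground terms = 1562

1562


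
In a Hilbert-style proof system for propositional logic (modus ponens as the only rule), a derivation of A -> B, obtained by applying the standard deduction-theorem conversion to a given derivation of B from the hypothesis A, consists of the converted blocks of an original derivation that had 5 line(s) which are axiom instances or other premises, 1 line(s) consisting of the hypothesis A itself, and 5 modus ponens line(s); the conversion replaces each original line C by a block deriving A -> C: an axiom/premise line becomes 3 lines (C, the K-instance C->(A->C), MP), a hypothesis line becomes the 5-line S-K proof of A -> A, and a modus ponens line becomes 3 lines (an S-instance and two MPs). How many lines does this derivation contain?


Deduction-theorem conversion, block by block:
- 5 axiom/premise lines -> 3 lines each = 15
- 1 hypothesis lines -> 5 lines each (identity proof A->A) = 5
- 5 MP lines -> 3 lines each (S-instance, MP, MP) = 15
Total = 15 + 5 + 15 = 35 lines.

35


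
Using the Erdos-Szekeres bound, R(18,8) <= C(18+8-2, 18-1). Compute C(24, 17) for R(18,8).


R(18,8) <= C(18+8-2, 18-1) = C(24, 17)
C(24, 17) = 24! / (17! * 7!)
= 346104

346104


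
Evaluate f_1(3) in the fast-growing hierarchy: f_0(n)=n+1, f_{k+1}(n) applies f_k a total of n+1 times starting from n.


f_1(3) = f_0^4(3)
f_0 adds 1 each time, applied 4 times.
f_1(3) = 3 + 4 = 7

7


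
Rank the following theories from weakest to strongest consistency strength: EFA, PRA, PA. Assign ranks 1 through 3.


Ordering by consistency strength:
1. EFA
2. PRA
3. PA


EFA=1, PRA=2, PA=3


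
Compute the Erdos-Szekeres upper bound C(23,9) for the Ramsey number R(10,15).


R(10,15) <= C(10+15-2, 10-1) = C(23, 9)
C(23, 9) = 23! / (9! * 14!)
= 817190

817190


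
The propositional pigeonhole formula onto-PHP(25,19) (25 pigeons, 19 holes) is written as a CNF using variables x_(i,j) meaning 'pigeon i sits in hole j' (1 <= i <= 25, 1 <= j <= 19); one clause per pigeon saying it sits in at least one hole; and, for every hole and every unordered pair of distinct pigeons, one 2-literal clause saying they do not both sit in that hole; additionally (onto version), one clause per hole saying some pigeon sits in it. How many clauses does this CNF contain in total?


onto-PHP(25,19): 25 pigeons, 19 holes, 25*19 = 475 variables.
- pigeon clauses: one per pigeon -> 25 clauses
- hole clauses: 19 holes * C(25,2) = 19 * 300 -> 5700 clauses
- onto clauses: one per hole -> 19 clauses
Total clauses = 25 + 5700 + 19 = 5744

5744


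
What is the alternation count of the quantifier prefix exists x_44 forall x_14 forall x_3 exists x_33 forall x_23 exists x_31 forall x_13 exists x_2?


Walk the prefix and count type changes:
  position 1: exists -> forall <-- alternation
  position 2: forall -> forall
  position 3: forall -> exists <-- alternation
  position 4: exists -> forall <-- alternation
  position 5: forall -> exists <-- alternation
  position 6: exists -> forall <-- alternation
  position 7: forall -> exists <-- alternation
Total alternations = 6

6


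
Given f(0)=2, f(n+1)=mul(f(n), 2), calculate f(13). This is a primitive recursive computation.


f(0) = 2
f(1) = mul(f(0), 2) = mul(2, 2) = 4
f(2) = mul(f(1), 2) = mul(4, 2) = 8
f(3) = mul(f(2), 2) = mul(8, 2) = 16
f(4) = mul(f(3), 2) = mul(16, 2) = 32
f(5) = mul(f(4), 2) = mul(32, 2) = 64
f(6) = mul(f(5), 2) = mul(64, 2) = 128
f(7) = mul(f(6), 2) = mul(128, 2) = 256
f(8) = mul(f(7), 2) = mul(256, 2) = 512
f(9) = mul(f(8), 2) = mul(512, 2) = 1024
f(10) = mul(f(9), 2) = mul(1024, 2) = 2048
f(11) = mul(f(10), 2) = mul(2048, 2) = 4096
f(12) = mul(f(11), 2) = mul(4096, 2) = 8192
f(13) = mul(f(12), 2) = mul(8192, 2) = 16384


16384


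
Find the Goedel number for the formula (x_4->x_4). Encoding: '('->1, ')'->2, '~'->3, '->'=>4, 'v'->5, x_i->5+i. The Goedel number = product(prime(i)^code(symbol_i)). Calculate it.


Formula: (x_4->x_4)
Symbol codes: [1, 9, 4, 9, 2]
Primes: [2, 3, 5, 7, 11]
p_1^1 = 2^1 = 2
p_2^9 = 3^9 = 19683
p_3^4 = 5^4 = 625
p_4^9 = 7^9 = 40353607
p_5^2 = 11^2 = 121
Product = 120134857045376250

120134857045376250


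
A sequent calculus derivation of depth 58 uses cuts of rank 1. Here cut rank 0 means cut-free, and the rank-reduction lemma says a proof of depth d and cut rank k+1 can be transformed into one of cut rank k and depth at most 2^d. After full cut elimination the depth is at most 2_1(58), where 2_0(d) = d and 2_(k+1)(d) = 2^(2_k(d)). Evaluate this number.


Each rank reduction sends depth d to at most 2^d; cut rank r needs r reductions.
2_0(58) = 58
2_1(58) = 2^58 = 288230376151711744
Cut-free depth bound = 288230376151711744

288230376151711744


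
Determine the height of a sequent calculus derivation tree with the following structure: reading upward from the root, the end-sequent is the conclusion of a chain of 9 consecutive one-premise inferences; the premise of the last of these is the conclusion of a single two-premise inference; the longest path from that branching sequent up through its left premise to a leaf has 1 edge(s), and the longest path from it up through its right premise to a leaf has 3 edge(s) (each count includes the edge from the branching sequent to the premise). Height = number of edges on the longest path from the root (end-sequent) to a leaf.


Longest path through the left premise: 1 edges (measured from the branching sequent)
Longest path through the right premise: 3 edges
Height of the subtree rooted at the branching sequent: max(1, 3) = 3
The branching sequent sits 9 edges above the root (the chain of one-premise inferences), so height = 3 + 9 = 12

12


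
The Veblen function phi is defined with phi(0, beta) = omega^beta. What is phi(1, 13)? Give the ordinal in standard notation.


phi(1, 13):
phi(1, beta) = epsilon_beta (the beta-th epsilon number).
phi(1, 13) = epsilon_13

epsilon_13


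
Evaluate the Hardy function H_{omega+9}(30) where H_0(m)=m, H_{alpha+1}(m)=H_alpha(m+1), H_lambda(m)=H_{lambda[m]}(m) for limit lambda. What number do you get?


H_{omega+9}(30):
Unwind the 9 successor steps: H_{omega+9}(30) = H_omega(30+9) = H_omega(39).
H_omega(m) = H_m(m) = m + m = 2m.
Result = 2 * 39 = 78

78


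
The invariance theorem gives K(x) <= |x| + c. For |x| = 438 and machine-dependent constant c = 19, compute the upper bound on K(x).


K(x) <= |x| + c = 438 + 19 = 457

457


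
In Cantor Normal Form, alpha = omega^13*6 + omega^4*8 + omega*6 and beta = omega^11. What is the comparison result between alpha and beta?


Compare term by term from highest exponent:
alpha = omega^13*6 + omega^4*8 + omega*6
beta = omega^11
Term 1: alpha has omega^13*6, beta has omega^11*1
Term 2: alpha has omega^4*8, beta has omega^0*0
Term 3: alpha has omega^1*6, beta has omega^0*0
Result: alpha > beta

alpha > beta


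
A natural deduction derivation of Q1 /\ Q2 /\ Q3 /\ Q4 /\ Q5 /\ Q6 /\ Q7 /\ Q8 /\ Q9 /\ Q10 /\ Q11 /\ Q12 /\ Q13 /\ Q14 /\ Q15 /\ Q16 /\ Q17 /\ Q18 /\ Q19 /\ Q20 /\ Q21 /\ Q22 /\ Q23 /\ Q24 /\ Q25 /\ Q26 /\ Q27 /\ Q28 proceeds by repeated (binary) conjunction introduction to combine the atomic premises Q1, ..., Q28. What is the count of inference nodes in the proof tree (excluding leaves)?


The target conjunction has 28 conjuncts, i.e. 27 binary /\ connectives.
Each conjunction-intro joins two pieces, so 28 atoms require 28-1 = 27 applications.
Total inference nodes = 27

27


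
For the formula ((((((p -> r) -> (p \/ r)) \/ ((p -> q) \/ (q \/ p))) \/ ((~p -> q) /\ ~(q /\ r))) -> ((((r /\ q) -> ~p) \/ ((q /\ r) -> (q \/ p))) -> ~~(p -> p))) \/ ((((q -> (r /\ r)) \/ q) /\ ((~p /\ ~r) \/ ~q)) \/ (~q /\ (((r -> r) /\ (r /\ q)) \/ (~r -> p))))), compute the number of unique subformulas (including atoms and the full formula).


Formula: ((((((p -> r) -> (p \/ r)) \/ ((p -> q) \/ (q \/ p))) \/ ((~p -> q) /\ ~(q /\ r))) -> ((((r /\ q) -> ~p) \/ ((q /\ r) -> (q \/ p))) -> ~~(p -> p))) \/ ((((q -> (r /\ r)) \/ q) /\ ((~p /\ ~r) \/ ~q)) \/ (~q /\ (((r -> r) /\ (r /\ q)) \/ (~r -> p)))))
Subformulas found:
  1. r
  2. p
  3. q
  4. ~p
  5. ~r
  6. ~q
  7. (q \/ p)
  8. (r -> r)
  9. (p -> p)
  10. (p -> q)
  11. (p -> r)
  12. (q /\ r)
  13. (r /\ r)
  14. (r /\ q)
  15. (p \/ r)
  16. (~r -> p)
  17. (~p -> q)
  18. ~(p -> p)
  19. ~(q /\ r)
  20. (~p /\ ~r)
  21. ~~(p -> p)
  22. (q -> (r /\ r))
  23. ((r /\ q) -> ~p)
  24. ((~p /\ ~r) \/ ~q)
  25. ((q /\ r) -> (q \/ p))
  26. ((q -> (r /\ r)) \/ q)
  27. ((p -> q) \/ (q \/ p))
  28. ((r -> r) /\ (r /\ q))
  29. ((p -> r) -> (p \/ r))
  30. ((~p -> q) /\ ~(q /\ r))
  31. (((r -> r) /\ (r /\ q)) \/ (~r -> p))
  32. (((r /\ q) -> ~p) \/ ((q /\ r) -> (q \/ p)))
  33. (~q /\ (((r -> r) /\ (r /\ q)) \/ (~r -> p)))
  34. (((q -> (r /\ r)) \/ q) /\ ((~p /\ ~r) \/ ~q))
  35. (((p -> r) -> (p \/ r)) \/ ((p -> q) \/ (q \/ p)))
  36. ((((r /\ q) -> ~p) \/ ((q /\ r) -> (q \/ p))) -> ~~(p -> p))
  37. ((((p -> r) -> (p \/ r)) \/ ((p -> q) \/ (q \/ p))) \/ ((~p -> q) /\ ~(q /\ r)))
  38. ((((q -> (r /\ r)) \/ q) /\ ((~p /\ ~r) \/ ~q)) \/ (~q /\ (((r -> r) /\ (r /\ q)) \/ (~r -> p))))
  39. (((((p -> r) -> (p \/ r)) \/ ((p -> q) \/ (q \/ p))) \/ ((~p -> q) /\ ~(q /\ r))) -> ((((r /\ q) -> ~p) \/ ((q /\ r) -> (q \/ p))) -> ~~(p -> p)))
  40. ((((((p -> r) -> (p \/ r)) \/ ((p -> q) \/ (q \/ p))) \/ ((~p -> q) /\ ~(q /\ r))) -> ((((r /\ q) -> ~p) \/ ((q /\ r) -> (q \/ p))) -> ~~(p -> p))) \/ ((((q -> (r /\ r)) \/ q) /\ ((~p /\ ~r) \/ ~q)) \/ (~q /\ (((r -> r) /\ (r /\ q)) \/ (~r -> p)))))
Total distinct subformulas = 40

40


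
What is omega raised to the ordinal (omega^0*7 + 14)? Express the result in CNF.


omega^(omega^0*7 + 14):
omega^0 = 1, so the exponent is 7 + 14 = 21 (finite ordinal addition).
Result = omega^21, already a single CNF term.

omega^21


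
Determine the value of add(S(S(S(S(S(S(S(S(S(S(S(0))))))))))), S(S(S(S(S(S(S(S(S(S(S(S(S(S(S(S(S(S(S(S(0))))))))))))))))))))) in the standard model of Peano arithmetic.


add(S^11(0), S^20(0)):
S^11(0) = 11
S^20(0) = 20
11 + 20 = 31

31


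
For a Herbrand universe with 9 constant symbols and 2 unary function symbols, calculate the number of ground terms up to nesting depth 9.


Herbrand terms by depth:
Depth 0: 9 constants
Depth 1: 18 new terms (running total: 27)
Depth 2: 36 new terms (running total: 63)
Depth 3: 72 new terms (running total: 135)
Depth 4: 144 new terms (running total: 279)
Depth 5: 288 new terms (running total: 567)
Depth 6: 576 new terms (running total: 1143)
Depth 7: 1152 new terms (running total: 2295)
Depth 8: 2304 new terms (running total: 4599)
Depth 9: 4608 new terms (running total: 9207)
Total distinct ground terms = 9207

9207


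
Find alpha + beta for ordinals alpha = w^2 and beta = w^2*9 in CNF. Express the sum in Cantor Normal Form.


Ordinal addition w^2 + w^2*9:
Both terms have the same exponent 2.
w^e*c + w^e*d = w^e*(c+d).
Result = w^2*(1+9) = w^2*10

w^2*10
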